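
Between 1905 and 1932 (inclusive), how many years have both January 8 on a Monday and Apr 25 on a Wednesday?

Check each year's weekday for January 8 and Apr 25:
  1905: Sun/Tue  1906: Mon/Wed ✓  1907: Tue/Thu  1908: Wed/Sat  1909: Fri/Sun  1910: Sat/Mon  1911: Sun/Tue  1912: Mon/Thu  1913: Wed/Fri  1914: Thu/Sat  1915: Fri/Sun  1916: Sat/Tue  1917: Mon/Wed ✓  1918: Tue/Thu  1919: Wed/Fri  1920: Thu/Sun  1921: Sat/Mon  1922: Sun/Tue  1923: Mon/Wed ✓  1924: Tue/Fri  1925: Thu/Sat  1926: Fri/Sun  1927: Sat/Mon  1928: Sun/Wed  1929: Tue/Thu  1930: Wed/Fri  1931: Thu/Sat  1932: Fri/Mon
Both conditions hold in: 1906, 1917, 1923 — 3.

3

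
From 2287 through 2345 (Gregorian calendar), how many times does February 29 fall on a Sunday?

Leap years in 2287–2345: 14 of them.
Feb 29 weekday advances by 5 (mod 7) from one leap year to the next four years later (or differs when a century non-leap intervenes).
Leap-day weekdays: 2288:Wed 2292:Mon 2296:Sat 2304:Mon 2308:Sat 2312:Thu 2316:Tue 2320:Sun✓ 2324:Fri 2328:Wed 2332:Mon 2336:Sat 2340:Thu 2344:Tue
Sunday: 2320 → 1.

1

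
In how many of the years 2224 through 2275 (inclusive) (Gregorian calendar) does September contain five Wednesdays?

September has 30 days; it has five Wednesdays when Wednesday falls among the first (month-length − 28) days — i.e. when September 1 is one of Wednesday/Tuesday.
September 1 by year: 2224:Wed✓ 2225:Thu 2226:Fri 2227:Sat 2228:Mon 2229:Tue✓ 2230:Wed✓ 2231:Thu 2232:Sat 2233:Sun 2234:Mon 2235:Tue✓ 2236:Thu 2237:Fri 2238:Sat …(22 more)… 2261:Sun 2262:Mon 2263:Tue✓ 2264:Thu 2265:Fri 2266:Sat 2267:Sun 2268:Tue✓ 2269:Wed✓ 2270:Thu 2271:Fri 2272:Sun 2273:Mon 2274:Tue✓ 2275:Wed✓
Years with five Wednesdays: 2224, 2229, 2230, 2235, 2240, 2241, 2246, 2247, 2252, 2257, 2258, 2263, 2268, 2269, 2274, 2275 → 16.

16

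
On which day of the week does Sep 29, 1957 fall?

Sunday

January 1, 1957 is a Tuesday.
September 29 is day 272 of the year, i.e. 271 days after Jan 1.
271 mod 7 = 5, so advance 5 weekdays from Tuesday: Sunday.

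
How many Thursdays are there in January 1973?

January 1973 has 31 days and begins on Monday.
The first Thursday is January 4.
Thursdays fall on 4, 11, 18, 25 — that's 4.

4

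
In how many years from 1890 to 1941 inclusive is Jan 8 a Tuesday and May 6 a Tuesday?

Check each year's weekday for Jan 8 and May 6:
  1890: Wed/Tue  1891: Thu/Wed  1892: Fri/Fri  1893: Sun/Sat  1894: Mon/Sun  1895: Tue/Mon  1896: Wed/Wed  1897: Fri/Thu  1898: Sat/Fri  1899: Sun/Sat  1900: Mon/Sun  1901: Tue/Mon  1902: Wed/Tue  1903: Thu/Wed  …(24 more)…  1928: Sun/Sun  1929: Tue/Mon  1930: Wed/Tue  1931: Thu/Wed  1932: Fri/Fri  1933: Sun/Sat  1934: Mon/Sun  1935: Tue/Mon  1936: Wed/Wed  1937: Fri/Thu  1938: Sat/Fri  1939: Sun/Sat  1940: Mon/Mon  1941: Wed/Tue
Both conditions hold in: 1924 — 1.

1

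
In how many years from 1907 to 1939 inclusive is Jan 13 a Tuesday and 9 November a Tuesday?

Check each year's weekday for Jan 13 and 9 November:
  1907: Sun/Sat  1908: Mon/Mon  1909: Wed/Tue  1910: Thu/Wed  1911: Fri/Thu  1912: Sat/Sat  1913: Mon/Sun  1914: Tue/Mon  1915: Wed/Tue  1916: Thu/Thu  1917: Sat/Fri  1918: Sun/Sat  1919: Mon/Sun  1920: Tue/Tue ✓  …(5 more)…  1926: Wed/Tue  1927: Thu/Wed  1928: Fri/Fri  1929: Sun/Sat  1930: Mon/Sun  1931: Tue/Mon  1932: Wed/Wed  1933: Fri/Thu  1934: Sat/Fri  1935: Sun/Sat  1936: Mon/Mon  1937: Wed/Tue  1938: Thu/Wed  1939: Fri/Thu
Both conditions hold in: 1920 — 1.

1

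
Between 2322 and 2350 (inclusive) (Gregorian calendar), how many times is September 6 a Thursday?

Track September 6's weekday year by year (advancing +1, or +2 across a Feb 29):
  2322: Wed  2323: Thu (+1) ✓  2324: Sat (+2)  2325: Sun (+1)  2326: Mon (+1)
  2327: Tue (+1)  2328: Thu (+2) ✓  2329: Fri (+1)  2330: Sat (+1)  2331: Sun (+1)
  2332: Tue (+2)  2333: Wed (+1)  2334: Thu (+1) ✓  2335: Fri (+1)  2336: Sun (+2)
  2337: Mon (+1)  2338: Tue (+1)  2339: Wed (+1)  2340: Fri (+2)  2341: Sat (+1)
  2342: Sun (+1)  2343: Mon (+1)  2344: Wed (+2)  2345: Thu (+1) ✓  2346: Fri (+1)
  2347: Sat (+1)  2348: Mon (+2)  2349: Tue (+1)  2350: Wed (+1)
Thursday years: 2323, 2328, 2334, 2345 — 4 in total.

4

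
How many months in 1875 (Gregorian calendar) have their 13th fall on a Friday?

1

Check the 13th of each month of 1875: Jan 13: Wed, Feb 13: Sat, Mar 13: Sat, Apr 13: Tue, May 13: Thu, Jun 13: Sun, Jul 13: Tue, Aug 13: Fri, Sep 13: Mon, Oct 13: Wed, Nov 13: Sat, Dec 13: Mon.
Friday occurs in August — 1 month.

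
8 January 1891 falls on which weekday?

January 1, 1891 is a Thursday.
January 8 is day 8 of the year, i.e. 7 days after Jan 1.
7 mod 7 = 0, so advance 0 weekdays from Thursday: Thursday.

Thursday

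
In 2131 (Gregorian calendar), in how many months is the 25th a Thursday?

Check the 25th of each month of 2131: Jan 25: Thu, Feb 25: Sun, Mar 25: Sun, Apr 25: Wed, May 25: Fri, Jun 25: Mon, Jul 25: Wed, Aug 25: Sat, Sep 25: Tue, Oct 25: Thu, Nov 25: Sun, Dec 25: Tue.
Thursday occurs in January, October — 2 months.

2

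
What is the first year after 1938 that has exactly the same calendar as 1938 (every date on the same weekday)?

1949

Two years share a calendar iff Jan 1 falls on the same weekday and both are leap or both are common. 1938: Jan 1 is Saturday, common year.
1939: Jan 1 Sunday, common
1940: Jan 1 Monday, leap
1941: Jan 1 Wednesday, common
1942: Jan 1 Thursday, common
1943: Jan 1 Friday, common
1944: Jan 1 Saturday, leap
1945: Jan 1 Monday, common
1946: Jan 1 Tuesday, common
1947: Jan 1 Wednesday, common
1948: Jan 1 Thursday, leap
1949: Jan 1 Saturday, common
1949 matches on both conditions.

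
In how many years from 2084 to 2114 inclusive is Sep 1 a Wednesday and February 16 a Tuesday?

3

Check each year's weekday for Sep 1 and February 16:
  2084: Fri/Wed  2085: Sat/Fri  2086: Sun/Sat  2087: Mon/Sun  2088: Wed/Mon  2089: Thu/Wed  2090: Fri/Thu  2091: Sat/Fri  2092: Mon/Sat  2093: Tue/Mon  2094: Wed/Tue ✓  2095: Thu/Wed  2096: Sat/Thu  2097: Sun/Sat  …(3 more)…  2101: Thu/Wed  2102: Fri/Thu  2103: Sat/Fri  2104: Mon/Sat  2105: Tue/Mon  2106: Wed/Tue ✓  2107: Thu/Wed  2108: Sat/Thu  2109: Sun/Sat  2110: Mon/Sun  2111: Tue/Mon  2112: Thu/Tue  2113: Fri/Thu  2114: Sat/Fri
Both conditions hold in: 2094, 2100, 2106 — 3.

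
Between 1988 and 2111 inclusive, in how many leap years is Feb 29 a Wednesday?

Leap years in 1988–2111: 30 of them.
Feb 29 weekday advances by 5 (mod 7) from one leap year to the next four years later (or differs when a century non-leap intervenes).
Leap-day weekdays: 1988:Mon 1992:Sat 1996:Thu 2000:Tue 2004:Sun 2008:Fri 2012:Wed✓ 2016:Mon 2020:Sat 2024:Thu 2028:Tue 2032:Sun 2036:Fri …(4 more)… 2056:Tue 2060:Sun 2064:Fri 2068:Wed✓ 2072:Mon 2076:Sat 2080:Thu 2084:Tue 2088:Sun 2092:Fri 2096:Wed✓ 2104:Fri 2108:Wed✓
Wednesday: 2012, 2040, 2068, 2096, 2108 → 5.

5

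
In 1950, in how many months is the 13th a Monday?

3

Check the 13th of each month of 1950: Jan 13: Fri, Feb 13: Mon, Mar 13: Mon, Apr 13: Thu, May 13: Sat, Jun 13: Tue, Jul 13: Thu, Aug 13: Sun, Sep 13: Wed, Oct 13: Fri, Nov 13: Mon, Dec 13: Wed.
Monday occurs in February, March, November — 3 months.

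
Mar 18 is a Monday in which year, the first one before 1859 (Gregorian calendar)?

1850

From one year to the next, a fixed date's weekday advances by 1, or by 2 when a Feb 29 lies between the two dates.
1859: March 18 is Friday.
1858: Thursday (−1)
1857: Wednesday (−1)
1856: Tuesday (−1)
1855: Sunday (−2)
1854: Saturday (−1)
1853: Friday (−1)
1852: Thursday (−1)
1851: Tuesday (−2)
1850: Monday (−1)
Mar 18 falls on a Monday in 1850.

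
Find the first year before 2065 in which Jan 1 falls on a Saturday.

2061

Jan 1 advances by 2 weekdays after a leap year and by 1 after a common year.
2065: Jan 1 is Thursday.
2064: Tuesday (leap)
2063: Monday
2062: Sunday
2061: Saturday
2061 begins on a Saturday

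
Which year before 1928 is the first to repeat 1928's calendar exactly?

Two years share a calendar iff Jan 1 falls on the same weekday and both are leap or both are common. 1928: Jan 1 is Sunday, leap year.
1927: Jan 1 Saturday, common
1926: Jan 1 Friday, common
1925: Jan 1 Thursday, common
1924: Jan 1 Tuesday, leap
1923: Jan 1 Monday, common
1922: Jan 1 Sunday, common
1921: Jan 1 Saturday, common
1920: Jan 1 Thursday, leap
1919: Jan 1 Wednesday, common
1918: Jan 1 Tuesday, common
1917: Jan 1 Monday, common
1916: Jan 1 Saturday, leap
1915: Jan 1 Friday, common
1914: Jan 1 Thursday, common
1913: Jan 1 Wednesday, common
1912: Jan 1 Monday, leap
1911: Jan 1 Sunday, common
1910: Jan 1 Saturday, common
1909: Jan 1 Friday, common
1908: Jan 1 Wednesday, leap
1907: Jan 1 Tuesday, common
1906: Jan 1 Monday, common
1905: Jan 1 Sunday, common
1904: Jan 1 Friday, leap
1903: Jan 1 Thursday, common
1902: Jan 1 Wednesday, common
1901: Jan 1 Tuesday, common
1900: Jan 1 Monday, common
1899: Jan 1 Sunday, common
1898: Jan 1 Saturday, common
1897: Jan 1 Friday, common
1896: Jan 1 Wednesday, leap
1895: Jan 1 Tuesday, common
1894: Jan 1 Monday, common
1893: Jan 1 Sunday, common
1892: Jan 1 Friday, leap
1891: Jan 1 Thursday, common
1890: Jan 1 Wednesday, common
1889: Jan 1 Tuesday, common
1888: Jan 1 Sunday, leap
1888 matches on both conditions.

1888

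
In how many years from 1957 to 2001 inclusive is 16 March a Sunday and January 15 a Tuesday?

Check each year's weekday for 16 March and January 15:
  1957: Sat/Tue  1958: Sun/Wed  1959: Mon/Thu  1960: Wed/Fri  1961: Thu/Sun  1962: Fri/Mon  1963: Sat/Tue  1964: Mon/Wed  1965: Tue/Fri  1966: Wed/Sat  1967: Thu/Sun  1968: Sat/Mon  1969: Sun/Wed  1970: Mon/Thu  …(17 more)…  1988: Wed/Fri  1989: Thu/Sun  1990: Fri/Mon  1991: Sat/Tue  1992: Mon/Wed  1993: Tue/Fri  1994: Wed/Sat  1995: Thu/Sun  1996: Sat/Mon  1997: Sun/Wed  1998: Mon/Thu  1999: Tue/Fri  2000: Thu/Sat  2001: Fri/Mon
Both conditions hold in: 1980 — 1.

1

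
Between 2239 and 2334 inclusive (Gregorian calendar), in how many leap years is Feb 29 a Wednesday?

3

Leap years in 2239–2334: 23 of them.
Feb 29 weekday advances by 5 (mod 7) from one leap year to the next four years later (or differs when a century non-leap intervenes).
Leap-day weekdays: 2240:Sat 2244:Thu 2248:Tue 2252:Sun 2256:Fri 2260:Wed✓ 2264:Mon 2268:Sat 2272:Thu 2276:Tue 2280:Sun 2284:Fri 2288:Wed✓ 2292:Mon 2296:Sat 2304:Mon 2308:Sat 2312:Thu 2316:Tue 2320:Sun 2324:Fri 2328:Wed✓ 2332:Mon
Wednesday: 2260, 2288, 2328 → 3.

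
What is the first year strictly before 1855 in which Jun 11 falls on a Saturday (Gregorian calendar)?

1853

From one year to the next, a fixed date's weekday advances by 1, or by 2 when a Feb 29 lies between the two dates.
1855: June 11 is Monday.
1854: Sunday (−1)
1853: Saturday (−1)
Jun 11 falls on a Saturday in 1853.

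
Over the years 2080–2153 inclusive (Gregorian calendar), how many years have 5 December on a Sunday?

Track 5 December's weekday year by year (advancing +1, or +2 across a Feb 29):
  2080: Thu  2081: Fri (+1)  2082: Sat (+1)  2083: Sun (+1) ✓  2084: Tue (+2)
  2085: Wed (+1)  2086: Thu (+1)  2087: Fri (+1)  2088: Sun (+2) ✓  2089: Mon (+1)
  2090: Tue (+1)  2091: Wed (+1)  2092: Fri (+2)  2093: Sat (+1)  … (46 more years) …
  2140: Mon (+2)  2141: Tue (+1)  2142: Wed (+1)  2143: Thu (+1)  2144: Sat (+2)
  2145: Sun (+1) ✓  2146: Mon (+1)  2147: Tue (+1)  2148: Thu (+2)  2149: Fri (+1)
  2150: Sat (+1)  2151: Sun (+1) ✓  2152: Tue (+2)  2153: Wed (+1)
Sunday years: 2083, 2088, 2094, 2100, 2106, 2117, 2123, 2128, 2134, 2145, 2151 — 11 in total.

11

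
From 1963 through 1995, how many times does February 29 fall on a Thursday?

1

Leap years in 1963–1995: 8 of them.
Feb 29 weekday advances by 5 (mod 7) from one leap year to the next four years later (or differs when a century non-leap intervenes).
Leap-day weekdays: 1964:Sat 1968:Thu✓ 1972:Tue 1976:Sun 1980:Fri 1984:Wed 1988:Mon 1992:Sat
Thursday: 1968 → 1.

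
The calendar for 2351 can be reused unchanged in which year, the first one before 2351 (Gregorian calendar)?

Two years share a calendar iff Jan 1 falls on the same weekday and both are leap or both are common. 2351: Jan 1 is Monday, common year.
2350: Jan 1 Sunday, common
2349: Jan 1 Saturday, common
2348: Jan 1 Thursday, leap
2347: Jan 1 Wednesday, common
2346: Jan 1 Tuesday, common
2345: Jan 1 Monday, common
2345 matches on both conditions.

2345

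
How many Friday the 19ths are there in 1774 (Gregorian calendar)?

Check the 19th of each month of 1774: Jan 19: Wed, Feb 19: Sat, Mar 19: Sat, Apr 19: Tue, May 19: Thu, Jun 19: Sun, Jul 19: Tue, Aug 19: Fri, Sep 19: Mon, Oct 19: Wed, Nov 19: Sat, Dec 19: Mon.
Friday occurs in August — 1 month.

1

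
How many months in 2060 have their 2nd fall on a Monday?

2

Check the 2nd of each month of 2060: Jan 2: Fri, Feb 2: Mon, Mar 2: Tue, Apr 2: Fri, May 2: Sun, Jun 2: Wed, Jul 2: Fri, Aug 2: Mon, Sep 2: Thu, Oct 2: Sat, Nov 2: Tue, Dec 2: Thu.
Monday occurs in February, August — 2 months.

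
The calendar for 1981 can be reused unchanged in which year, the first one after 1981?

1987

Two years share a calendar iff Jan 1 falls on the same weekday and both are leap or both are common. 1981: Jan 1 is Thursday, common year.
1982: Jan 1 Friday, common
1983: Jan 1 Saturday, common
1984: Jan 1 Sunday, leap
1985: Jan 1 Tuesday, common
1986: Jan 1 Wednesday, common
1987: Jan 1 Thursday, common
1987 matches on both conditions.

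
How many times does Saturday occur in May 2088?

5

May 2088 has 31 days and begins on Saturday.
The first Saturday is May 1.
Saturdays fall on 1, 8, 15, 22, 29 — that's 5.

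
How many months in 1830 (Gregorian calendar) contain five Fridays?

5

A month of length L has five Fridays iff its first Friday is on day ≤ L−28 (so day 1–3 in a 31-day month, 1–2 in a 30-day month, day 1 in a leap February).
Checking each month of 1830: Jan starts Fri (31d) ✓; Feb starts Mon (28d); Mar starts Mon (31d); Apr starts Thu (30d) ✓; May starts Sat (31d); Jun starts Tue (30d); Jul starts Thu (31d) ✓; Aug starts Sun (31d); Sep starts Wed (30d); Oct starts Fri (31d) ✓; Nov starts Mon (30d); Dec starts Wed (31d) ✓.
Five-Friday months: January, April, July, October, December → 5.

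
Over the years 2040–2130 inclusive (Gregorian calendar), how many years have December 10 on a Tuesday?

Track December 10's weekday year by year (advancing +1, or +2 across a Feb 29):
  2040: Mon  2041: Tue (+1) ✓  2042: Wed (+1)  2043: Thu (+1)  2044: Sat (+2)
  2045: Sun (+1)  2046: Mon (+1)  2047: Tue (+1) ✓  2048: Thu (+2)  2049: Fri (+1)
  2050: Sat (+1)  2051: Sun (+1)  2052: Tue (+2) ✓  2053: Wed (+1)  … (63 more years) …
  2117: Fri (+1)  2118: Sat (+1)  2119: Sun (+1)  2120: Tue (+2) ✓  2121: Wed (+1)
  2122: Thu (+1)  2123: Fri (+1)  2124: Sun (+2)  2125: Mon (+1)  2126: Tue (+1) ✓
  2127: Wed (+1)  2128: Fri (+2)  2129: Sat (+1)  2130: Sun (+1)
Tuesday years: 2041, 2047, 2052, 2058, 2069, 2075, 2080, 2086, 2097, 2109, 2115, 2120, 2126 — 13 in total.

13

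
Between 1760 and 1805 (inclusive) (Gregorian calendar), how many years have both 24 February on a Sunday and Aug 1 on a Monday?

0

Check each year's weekday for 24 February and Aug 1:
  1760: Sun/Fri  1761: Tue/Sat  1762: Wed/Sun  1763: Thu/Mon  1764: Fri/Wed  1765: Sun/Thu  1766: Mon/Fri  1767: Tue/Sat  1768: Wed/Mon  1769: Fri/Tue  1770: Sat/Wed  1771: Sun/Thu  1772: Mon/Sat  1773: Wed/Sun  …(18 more)…  1792: Fri/Wed  1793: Sun/Thu  1794: Mon/Fri  1795: Tue/Sat  1796: Wed/Mon  1797: Fri/Tue  1798: Sat/Wed  1799: Sun/Thu  1800: Mon/Fri  1801: Tue/Sat  1802: Wed/Sun  1803: Thu/Mon  1804: Fri/Wed  1805: Sun/Thu
Both conditions hold in: no year — 0.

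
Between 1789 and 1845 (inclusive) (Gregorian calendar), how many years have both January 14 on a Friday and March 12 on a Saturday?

Check each year's weekday for January 14 and March 12:
  1789: Wed/Thu  1790: Thu/Fri  1791: Fri/Sat ✓  1792: Sat/Mon  1793: Mon/Tue  1794: Tue/Wed  1795: Wed/Thu  1796: Thu/Sat  1797: Sat/Sun  1798: Sun/Mon  1799: Mon/Tue  1800: Tue/Wed  1801: Wed/Thu  1802: Thu/Fri  …(29 more)…  1832: Sat/Mon  1833: Mon/Tue  1834: Tue/Wed  1835: Wed/Thu  1836: Thu/Sat  1837: Sat/Sun  1838: Sun/Mon  1839: Mon/Tue  1840: Tue/Thu  1841: Thu/Fri  1842: Fri/Sat ✓  1843: Sat/Sun  1844: Sun/Tue  1845: Tue/Wed
Both conditions hold in: 1791, 1803, 1814, 1825, 1831, 1842 — 6.

6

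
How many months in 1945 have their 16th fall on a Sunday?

Check the 16th of each month of 1945: Jan 16: Tue, Feb 16: Fri, Mar 16: Fri, Apr 16: Mon, May 16: Wed, Jun 16: Sat, Jul 16: Mon, Aug 16: Thu, Sep 16: Sun, Oct 16: Tue, Nov 16: Fri, Dec 16: Sun.
Sunday occurs in September, December — 2 months.

2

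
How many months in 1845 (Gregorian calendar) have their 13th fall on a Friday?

Check the 13th of each month of 1845: Jan 13: Mon, Feb 13: Thu, Mar 13: Thu, Apr 13: Sun, May 13: Tue, Jun 13: Fri, Jul 13: Sun, Aug 13: Wed, Sep 13: Sat, Oct 13: Mon, Nov 13: Thu, Dec 13: Sat.
Friday occurs in June — 1 month.

1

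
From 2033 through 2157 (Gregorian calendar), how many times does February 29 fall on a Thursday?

Leap years in 2033–2157: 30 of them.
Feb 29 weekday advances by 5 (mod 7) from one leap year to the next four years later (or differs when a century non-leap intervenes).
Leap-day weekdays: 2036:Fri 2040:Wed 2044:Mon 2048:Sat 2052:Thu✓ 2056:Tue 2060:Sun 2064:Fri 2068:Wed 2072:Mon 2076:Sat 2080:Thu✓ 2084:Tue …(4 more)… 2108:Wed 2112:Mon 2116:Sat 2120:Thu✓ 2124:Tue 2128:Sun 2132:Fri 2136:Wed 2140:Mon 2144:Sat 2148:Thu✓ 2152:Tue 2156:Sun
Thursday: 2052, 2080, 2120, 2148 → 4.

4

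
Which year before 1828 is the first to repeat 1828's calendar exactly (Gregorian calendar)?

Two years share a calendar iff Jan 1 falls on the same weekday and both are leap or both are common. 1828: Jan 1 is Tuesday, leap year.
1827: Jan 1 Monday, common
1826: Jan 1 Sunday, common
1825: Jan 1 Saturday, common
1824: Jan 1 Thursday, leap
1823: Jan 1 Wednesday, common
1822: Jan 1 Tuesday, common
1821: Jan 1 Monday, common
1820: Jan 1 Saturday, leap
1819: Jan 1 Friday, common
1818: Jan 1 Thursday, common
1817: Jan 1 Wednesday, common
1816: Jan 1 Monday, leap
1815: Jan 1 Sunday, common
1814: Jan 1 Saturday, common
1813: Jan 1 Friday, common
1812: Jan 1 Wednesday, leap
1811: Jan 1 Tuesday, common
1810: Jan 1 Monday, common
1809: Jan 1 Sunday, common
1808: Jan 1 Friday, leap
1807: Jan 1 Thursday, common
1806: Jan 1 Wednesday, common
1805: Jan 1 Tuesday, common
1804: Jan 1 Sunday, leap
1803: Jan 1 Saturday, common
1802: Jan 1 Friday, common
1801: Jan 1 Thursday, common
1800: Jan 1 Wednesday, common
1799: Jan 1 Tuesday, common
1798: Jan 1 Monday, common
1797: Jan 1 Sunday, common
1796: Jan 1 Friday, leap
1795: Jan 1 Thursday, common
1794: Jan 1 Wednesday, common
1793: Jan 1 Tuesday, common
1792: Jan 1 Sunday, leap
1791: Jan 1 Saturday, common
1790: Jan 1 Friday, common
1789: Jan 1 Thursday, common
1788: Jan 1 Tuesday, leap
1788 matches on both conditions.

1788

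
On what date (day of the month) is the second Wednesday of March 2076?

March 1, 2076 is a Sunday, so the first Wednesday is the 4th.
The second Wednesday is 4 + 7 = 11.

11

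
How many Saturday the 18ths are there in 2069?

Check the 18th of each month of 2069: Jan 18: Fri, Feb 18: Mon, Mar 18: Mon, Apr 18: Thu, May 18: Sat, Jun 18: Tue, Jul 18: Thu, Aug 18: Sun, Sep 18: Wed, Oct 18: Fri, Nov 18: Mon, Dec 18: Wed.
Saturday occurs in May — 1 month.

1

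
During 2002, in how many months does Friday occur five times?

A month of length L has five Fridays iff its first Friday is on day ≤ L−28 (so day 1–3 in a 31-day month, 1–2 in a 30-day month, day 1 in a leap February).
Checking each month of 2002: Jan starts Tue (31d); Feb starts Fri (28d); Mar starts Fri (31d) ✓; Apr starts Mon (30d); May starts Wed (31d) ✓; Jun starts Sat (30d); Jul starts Mon (31d); Aug starts Thu (31d) ✓; Sep starts Sun (30d); Oct starts Tue (31d); Nov starts Fri (30d) ✓; Dec starts Sun (31d).
Five-Friday months: March, May, August, November → 4.

4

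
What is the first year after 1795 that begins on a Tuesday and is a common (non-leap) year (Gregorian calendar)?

Jan 1 advances by 2 weekdays after a leap year and by 1 after a common year.
1795: Jan 1 is Thursday.
1796: Friday (leap)
1797: Sunday
1798: Monday
1799: Tuesday
1799 begins on a Tuesday and is a common year.

1799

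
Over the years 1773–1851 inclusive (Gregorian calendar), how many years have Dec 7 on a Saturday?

Track Dec 7's weekday year by year (advancing +1, or +2 across a Feb 29):
  1773: Tue  1774: Wed (+1)  1775: Thu (+1)  1776: Sat (+2) ✓  1777: Sun (+1)
  1778: Mon (+1)  1779: Tue (+1)  1780: Thu (+2)  1781: Fri (+1)  1782: Sat (+1) ✓
  1783: Sun (+1)  1784: Tue (+2)  1785: Wed (+1)  1786: Thu (+1)  … (51 more years) …
  1838: Fri (+1)  1839: Sat (+1) ✓  1840: Mon (+2)  1841: Tue (+1)  1842: Wed (+1)
  1843: Thu (+1)  1844: Sat (+2) ✓  1845: Sun (+1)  1846: Mon (+1)  1847: Tue (+1)
  1848: Thu (+2)  1849: Fri (+1)  1850: Sat (+1) ✓  1851: Sun (+1)
Saturday years: 1776, 1782, 1793, 1799, 1805, 1811, 1816, 1822, 1833, 1839, 1844, 1850 — 12 in total.

12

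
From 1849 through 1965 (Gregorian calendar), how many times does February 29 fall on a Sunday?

4

Leap years in 1849–1965: 28 of them.
Feb 29 weekday advances by 5 (mod 7) from one leap year to the next four years later (or differs when a century non-leap intervenes).
Leap-day weekdays: 1852:Sun✓ 1856:Fri 1860:Wed 1864:Mon 1868:Sat 1872:Thu 1876:Tue 1880:Sun✓ 1884:Fri 1888:Wed 1892:Mon 1896:Sat 1904:Mon 1908:Sat 1912:Thu 1916:Tue 1920:Sun✓ 1924:Fri 1928:Wed 1932:Mon 1936:Sat 1940:Thu 1944:Tue 1948:Sun✓ 1952:Fri 1956:Wed 1960:Mon 1964:Sat
Sunday: 1852, 1880, 1920, 1948 → 4.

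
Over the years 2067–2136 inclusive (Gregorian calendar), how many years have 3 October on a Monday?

Track 3 October's weekday year by year (advancing +1, or +2 across a Feb 29):
  2067: Mon ✓  2068: Wed (+2)  2069: Thu (+1)  2070: Fri (+1)  2071: Sat (+1)
  2072: Mon (+2) ✓  2073: Tue (+1)  2074: Wed (+1)  2075: Thu (+1)  2076: Sat (+2)
  2077: Sun (+1)  2078: Mon (+1) ✓  2079: Tue (+1)  2080: Thu (+2)  … (42 more years) …
  2123: Sun (+1)  2124: Tue (+2)  2125: Wed (+1)  2126: Thu (+1)  2127: Fri (+1)
  2128: Sun (+2)  2129: Mon (+1) ✓  2130: Tue (+1)  2131: Wed (+1)  2132: Fri (+2)
  2133: Sat (+1)  2134: Sun (+1)  2135: Mon (+1) ✓  2136: Wed (+2)
Monday years: 2067, 2072, 2078, 2089, 2095, 2101, 2107, 2112, 2118, 2129, 2135 — 11 in total.

11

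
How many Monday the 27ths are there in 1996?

Check the 27th of each month of 1996: Jan 27: Sat, Feb 27: Tue, Mar 27: Wed, Apr 27: Sat, May 27: Mon, Jun 27: Thu, Jul 27: Sat, Aug 27: Tue, Sep 27: Fri, Oct 27: Sun, Nov 27: Wed, Dec 27: Fri.
Monday occurs in May — 1 month.

1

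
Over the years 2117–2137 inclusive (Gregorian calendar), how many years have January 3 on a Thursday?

Track January 3's weekday year by year (advancing +1, or +2 across a Feb 29):
  2117: Sun  2118: Mon (+1)  2119: Tue (+1)  2120: Wed (+1)  2121: Fri (+2)
  2122: Sat (+1)  2123: Sun (+1)  2124: Mon (+1)  2125: Wed (+2)  2126: Thu (+1) ✓
  2127: Fri (+1)  2128: Sat (+1)  2129: Mon (+2)  2130: Tue (+1)  2131: Wed (+1)
  2132: Thu (+1) ✓  2133: Sat (+2)  2134: Sun (+1)  2135: Mon (+1)  2136: Tue (+1)
  2137: Thu (+2) ✓
Thursday years: 2126, 2132, 2137 — 3 in total.

3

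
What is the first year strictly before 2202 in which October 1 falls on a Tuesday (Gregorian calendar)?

2199

From one year to the next, a fixed date's weekday advances by 1, or by 2 when a Feb 29 lies between the two dates.
2202: October 1 is Friday.
2201: Thursday (−1)
2200: Wednesday (−1)
2199: Tuesday (−1)
October 1 falls on a Tuesday in 2199.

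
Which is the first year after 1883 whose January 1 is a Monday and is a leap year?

1912

Jan 1 advances by 2 weekdays after a leap year and by 1 after a common year.
1883: Jan 1 is Monday.
1884: Tuesday (leap)
1885: Thursday
1886: Friday
1887: Saturday
1888: Sunday (leap)
1889: Tuesday
1890: Wednesday
1891: Thursday
1892: Friday (leap)
1893: Sunday
1894: Monday
1895: Tuesday
1896: Wednesday (leap)
1897: Friday
1898: Saturday
1899: Sunday
1900: Monday
1901: Tuesday
1902: Wednesday
1903: Thursday
1904: Friday (leap)
1905: Sunday
1906: Monday
1907: Tuesday
1908: Wednesday (leap)
1909: Friday
1910: Saturday
1911: Sunday
1912: Monday (leap)
1912 begins on a Monday and is a leap year.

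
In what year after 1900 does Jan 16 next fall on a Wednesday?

1901

From one year to the next, a fixed date's weekday advances by 1, or by 2 when a Feb 29 lies between the two dates.
1900: January 16 is Tuesday.
1901: Wednesday (+1)
Jan 16 falls on a Wednesday in 1901.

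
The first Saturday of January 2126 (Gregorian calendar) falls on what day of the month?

5

January 1, 2126 is a Tuesday, so the first Saturday is the 5th.
The first Saturday is 5 + 0 = 5.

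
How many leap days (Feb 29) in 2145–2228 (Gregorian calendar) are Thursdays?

Leap years in 2145–2228: 20 of them.
Feb 29 weekday advances by 5 (mod 7) from one leap year to the next four years later (or differs when a century non-leap intervenes).
Leap-day weekdays: 2148:Thu✓ 2152:Tue 2156:Sun 2160:Fri 2164:Wed 2168:Mon 2172:Sat 2176:Thu✓ 2180:Tue 2184:Sun 2188:Fri 2192:Wed 2196:Mon 2204:Wed 2208:Mon 2212:Sat 2216:Thu✓ 2220:Tue 2224:Sun 2228:Fri
Thursday: 2148, 2176, 2216 → 3.

3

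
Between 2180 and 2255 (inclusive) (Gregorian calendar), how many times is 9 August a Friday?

11

Track 9 August's weekday year by year (advancing +1, or +2 across a Feb 29):
  2180: Wed  2181: Thu (+1)  2182: Fri (+1) ✓  2183: Sat (+1)  2184: Mon (+2)
  2185: Tue (+1)  2186: Wed (+1)  2187: Thu (+1)  2188: Sat (+2)  2189: Sun (+1)
  2190: Mon (+1)  2191: Tue (+1)  2192: Thu (+2)  2193: Fri (+1) ✓  … (48 more years) …
  2242: Tue (+1)  2243: Wed (+1)  2244: Fri (+2) ✓  2245: Sat (+1)  2246: Sun (+1)
  2247: Mon (+1)  2248: Wed (+2)  2249: Thu (+1)  2250: Fri (+1) ✓  2251: Sat (+1)
  2252: Mon (+2)  2253: Tue (+1)  2254: Wed (+1)  2255: Thu (+1)
Friday years: 2182, 2193, 2199, 2205, 2211, 2216, 2222, 2233, 2239, 2244, 2250 — 11 in total.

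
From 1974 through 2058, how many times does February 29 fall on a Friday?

Leap years in 1974–2058: 21 of them.
Feb 29 weekday advances by 5 (mod 7) from one leap year to the next four years later (or differs when a century non-leap intervenes).
Leap-day weekdays: 1976:Sun 1980:Fri✓ 1984:Wed 1988:Mon 1992:Sat 1996:Thu 2000:Tue 2004:Sun 2008:Fri✓ 2012:Wed 2016:Mon 2020:Sat 2024:Thu 2028:Tue 2032:Sun 2036:Fri✓ 2040:Wed 2044:Mon 2048:Sat 2052:Thu 2056:Tue
Friday: 1980, 2008, 2036 → 3.

3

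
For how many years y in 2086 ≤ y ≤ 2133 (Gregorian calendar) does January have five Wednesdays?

20

January has 31 days; it has five Wednesdays when Wednesday falls among the first (month-length − 28) days — i.e. when January 1 is one of Wednesday/Tuesday/Monday.
January 1 by year: 2086:Tue✓ 2087:Wed✓ 2088:Thu 2089:Sat 2090:Sun 2091:Mon✓ 2092:Tue✓ 2093:Thu 2094:Fri 2095:Sat 2096:Sun 2097:Tue✓ 2098:Wed✓ 2099:Thu 2100:Fri …(18 more)… 2119:Sun 2120:Mon✓ 2121:Wed✓ 2122:Thu 2123:Fri 2124:Sat 2125:Mon✓ 2126:Tue✓ 2127:Wed✓ 2128:Thu 2129:Sat 2130:Sun 2131:Mon✓ 2132:Tue✓ 2133:Thu
Years with five Wednesdays: 2086, 2087, 2091, 2092, 2097, 2098, 2103, 2104, 2109, 2110, 2114, 2115, 2116, 2120, 2121, 2125, 2126, 2127, 2131, 2132 → 20.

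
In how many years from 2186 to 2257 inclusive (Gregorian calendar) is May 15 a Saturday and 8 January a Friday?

Check each year's weekday for May 15 and 8 January:
  2186: Mon/Sun  2187: Tue/Mon  2188: Thu/Tue  2189: Fri/Thu  2190: Sat/Fri ✓  2191: Sun/Sat  2192: Tue/Sun  2193: Wed/Tue  2194: Thu/Wed  2195: Fri/Thu  2196: Sun/Fri  2197: Mon/Sun  2198: Tue/Mon  2199: Wed/Tue  …(44 more)…  2244: Wed/Mon  2245: Thu/Wed  2246: Fri/Thu  2247: Sat/Fri ✓  2248: Mon/Sat  2249: Tue/Mon  2250: Wed/Tue  2251: Thu/Wed  2252: Sat/Thu  2253: Sun/Sat  2254: Mon/Sun  2255: Tue/Mon  2256: Thu/Tue  2257: Fri/Thu
Both conditions hold in: 2190, 2202, 2213, 2219, 2230, 2241, 2247 — 7.

7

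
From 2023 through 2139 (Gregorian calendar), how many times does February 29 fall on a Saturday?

Leap years in 2023–2139: 28 of them.
Feb 29 weekday advances by 5 (mod 7) from one leap year to the next four years later (or differs when a century non-leap intervenes).
Leap-day weekdays: 2024:Thu 2028:Tue 2032:Sun 2036:Fri 2040:Wed 2044:Mon 2048:Sat✓ 2052:Thu 2056:Tue 2060:Sun 2064:Fri 2068:Wed 2072:Mon 2076:Sat✓ 2080:Thu 2084:Tue 2088:Sun 2092:Fri 2096:Wed 2104:Fri 2108:Wed 2112:Mon 2116:Sat✓ 2120:Thu 2124:Tue 2128:Sun 2132:Fri 2136:Wed
Saturday: 2048, 2076, 2116 → 3.

3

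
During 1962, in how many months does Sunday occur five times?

4

A month of length L has five Sundays iff its first Sunday is on day ≤ L−28 (so day 1–3 in a 31-day month, 1–2 in a 30-day month, day 1 in a leap February).
Checking each month of 1962: Jan starts Mon (31d); Feb starts Thu (28d); Mar starts Thu (31d); Apr starts Sun (30d) ✓; May starts Tue (31d); Jun starts Fri (30d); Jul starts Sun (31d) ✓; Aug starts Wed (31d); Sep starts Sat (30d) ✓; Oct starts Mon (31d); Nov starts Thu (30d); Dec starts Sat (31d) ✓.
Five-Sunday months: April, July, September, December → 4.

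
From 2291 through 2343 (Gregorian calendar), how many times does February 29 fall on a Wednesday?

1

Leap years in 2291–2343: 12 of them.
Feb 29 weekday advances by 5 (mod 7) from one leap year to the next four years later (or differs when a century non-leap intervenes).
Leap-day weekdays: 2292:Mon 2296:Sat 2304:Mon 2308:Sat 2312:Thu 2316:Tue 2320:Sun 2324:Fri 2328:Wed✓ 2332:Mon 2336:Sat 2340:Thu
Wednesday: 2328 → 1.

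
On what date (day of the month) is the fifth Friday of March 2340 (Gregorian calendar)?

March 1, 2340 is a Friday, so the first Friday is the 1st.
The fifth Friday is 1 + 28 = 29.

29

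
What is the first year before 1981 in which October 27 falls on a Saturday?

From one year to the next, a fixed date's weekday advances by 1, or by 2 when a Feb 29 lies between the two dates.
1981: October 27 is Tuesday.
1980: Monday (−1)
1979: Saturday (−2)
October 27 falls on a Saturday in 1979.

1979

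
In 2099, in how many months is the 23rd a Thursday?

2

Check the 23rd of each month of 2099: Jan 23: Fri, Feb 23: Mon, Mar 23: Mon, Apr 23: Thu, May 23: Sat, Jun 23: Tue, Jul 23: Thu, Aug 23: Sun, Sep 23: Wed, Oct 23: Fri, Nov 23: Mon, Dec 23: Wed.
Thursday occurs in April, July — 2 months.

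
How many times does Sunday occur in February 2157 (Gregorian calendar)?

February 2157 has 28 days and begins on Tuesday.
The first Sunday is February 6.
Sundays fall on 6, 13, 20, 27 — that's 4.

4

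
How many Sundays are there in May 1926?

5

May 1926 has 31 days and begins on Saturday.
The first Sunday is May 2.
Sundays fall on 2, 9, 16, 23, 30 — that's 5.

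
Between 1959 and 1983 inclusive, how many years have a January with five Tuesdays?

10

January has 31 days; it has five Tuesdays when Tuesday falls among the first (month-length − 28) days — i.e. when January 1 is one of Tuesday/Monday/Sunday.
January 1 by year: 1959:Thu 1960:Fri 1961:Sun✓ 1962:Mon✓ 1963:Tue✓ 1964:Wed 1965:Fri 1966:Sat 1967:Sun✓ 1968:Mon✓ 1969:Wed 1970:Thu 1971:Fri 1972:Sat 1973:Mon✓ 1974:Tue✓ 1975:Wed 1976:Thu 1977:Sat 1978:Sun✓ 1979:Mon✓ 1980:Tue✓ 1981:Thu 1982:Fri 1983:Sat
Years with five Tuesdays: 1961, 1962, 1963, 1967, 1968, 1973, 1974, 1978, 1979, 1980 → 10.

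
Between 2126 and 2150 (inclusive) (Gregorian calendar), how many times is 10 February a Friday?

4

Track 10 February's weekday year by year (advancing +1, or +2 across a Feb 29):
  2126: Sun  2127: Mon (+1)  2128: Tue (+1)  2129: Thu (+2)  2130: Fri (+1) ✓
  2131: Sat (+1)  2132: Sun (+1)  2133: Tue (+2)  2134: Wed (+1)  2135: Thu (+1)
  2136: Fri (+1) ✓  2137: Sun (+2)  2138: Mon (+1)  2139: Tue (+1)  2140: Wed (+1)
  2141: Fri (+2) ✓  2142: Sat (+1)  2143: Sun (+1)  2144: Mon (+1)  2145: Wed (+2)
  2146: Thu (+1)  2147: Fri (+1) ✓  2148: Sat (+1)  2149: Mon (+2)  2150: Tue (+1)
Friday years: 2130, 2136, 2141, 2147 — 4 in total.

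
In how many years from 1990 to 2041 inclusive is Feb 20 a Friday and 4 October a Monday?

Check each year's weekday for Feb 20 and 4 October:
  1990: Tue/Thu  1991: Wed/Fri  1992: Thu/Sun  1993: Sat/Mon  1994: Sun/Tue  1995: Mon/Wed  1996: Tue/Fri  1997: Thu/Sat  1998: Fri/Sun  1999: Sat/Mon  2000: Sun/Wed  2001: Tue/Thu  2002: Wed/Fri  2003: Thu/Sat  …(24 more)…  2028: Sun/Wed  2029: Tue/Thu  2030: Wed/Fri  2031: Thu/Sat  2032: Fri/Mon ✓  2033: Sun/Tue  2034: Mon/Wed  2035: Tue/Thu  2036: Wed/Sat  2037: Fri/Sun  2038: Sat/Mon  2039: Sun/Tue  2040: Mon/Thu  2041: Wed/Fri
Both conditions hold in: 2004, 2032 — 2.

2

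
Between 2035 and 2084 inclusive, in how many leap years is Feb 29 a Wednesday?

Leap years in 2035–2084: 13 of them.
Feb 29 weekday advances by 5 (mod 7) from one leap year to the next four years later (or differs when a century non-leap intervenes).
Leap-day weekdays: 2036:Fri 2040:Wed✓ 2044:Mon 2048:Sat 2052:Thu 2056:Tue 2060:Sun 2064:Fri 2068:Wed✓ 2072:Mon 2076:Sat 2080:Thu 2084:Tue
Wednesday: 2040, 2068 → 2.

2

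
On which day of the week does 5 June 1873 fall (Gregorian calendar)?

January 1, 1873 is a Wednesday.
June 5 is day 156 of the year, i.e. 155 days after Jan 1.
155 mod 7 = 1, so advance 1 weekday from Wednesday: Thursday.

Thursday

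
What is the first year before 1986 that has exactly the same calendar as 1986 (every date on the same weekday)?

1975

Two years share a calendar iff Jan 1 falls on the same weekday and both are leap or both are common. 1986: Jan 1 is Wednesday, common year.
1985: Jan 1 Tuesday, common
1984: Jan 1 Sunday, leap
1983: Jan 1 Saturday, common
1982: Jan 1 Friday, common
1981: Jan 1 Thursday, common
1980: Jan 1 Tuesday, leap
1979: Jan 1 Monday, common
1978: Jan 1 Sunday, common
1977: Jan 1 Saturday, common
1976: Jan 1 Thursday, leap
1975: Jan 1 Wednesday, common
1975 matches on both conditions.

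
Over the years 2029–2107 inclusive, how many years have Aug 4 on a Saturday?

Track Aug 4's weekday year by year (advancing +1, or +2 across a Feb 29):
  2029: Sat ✓  2030: Sun (+1)  2031: Mon (+1)  2032: Wed (+2)  2033: Thu (+1)
  2034: Fri (+1)  2035: Sat (+1) ✓  2036: Mon (+2)  2037: Tue (+1)  2038: Wed (+1)
  2039: Thu (+1)  2040: Sat (+2) ✓  2041: Sun (+1)  2042: Mon (+1)  … (51 more years) …
  2094: Wed (+1)  2095: Thu (+1)  2096: Sat (+2) ✓  2097: Sun (+1)  2098: Mon (+1)
  2099: Tue (+1)  2100: Wed (+1)  2101: Thu (+1)  2102: Fri (+1)  2103: Sat (+1) ✓
  2104: Mon (+2)  2105: Tue (+1)  2106: Wed (+1)  2107: Thu (+1)
Saturday years: 2029, 2035, 2040, 2046, 2057, 2063, 2068, 2074, 2085, 2091, 2096, 2103 — 12 in total.

12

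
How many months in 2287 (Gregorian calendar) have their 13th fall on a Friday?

1

Check the 13th of each month of 2287: Jan 13: Thu, Feb 13: Sun, Mar 13: Sun, Apr 13: Wed, May 13: Fri, Jun 13: Mon, Jul 13: Wed, Aug 13: Sat, Sep 13: Tue, Oct 13: Thu, Nov 13: Sun, Dec 13: Tue.
Friday occurs in May — 1 month.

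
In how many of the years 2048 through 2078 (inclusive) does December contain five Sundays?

12

December has 31 days; it has five Sundays when Sunday falls among the first (month-length − 28) days — i.e. when December 1 is one of Sunday/Saturday/Friday.
December 1 by year: 2048:Tue 2049:Wed 2050:Thu 2051:Fri✓ 2052:Sun✓ 2053:Mon 2054:Tue 2055:Wed 2056:Fri✓ 2057:Sat✓ 2058:Sun✓ 2059:Mon 2060:Wed 2061:Thu 2062:Fri✓ 2063:Sat✓ 2064:Mon 2065:Tue 2066:Wed 2067:Thu 2068:Sat✓ 2069:Sun✓ 2070:Mon 2071:Tue 2072:Thu 2073:Fri✓ 2074:Sat✓ 2075:Sun✓ 2076:Tue 2077:Wed 2078:Thu
Years with five Sundays: 2051, 2052, 2056, 2057, 2058, 2062, 2063, 2068, 2069, 2073, 2074, 2075 → 12.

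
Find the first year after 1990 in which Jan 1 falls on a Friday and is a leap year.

Jan 1 advances by 2 weekdays after a leap year and by 1 after a common year.
1990: Jan 1 is Monday.
1991: Tuesday
1992: Wednesday (leap)
1993: Friday
1994: Saturday
1995: Sunday
1996: Monday (leap)
1997: Wednesday
1998: Thursday
1999: Friday
2000: Saturday (leap)
2001: Monday
2002: Tuesday
2003: Wednesday
2004: Thursday (leap)
2005: Saturday
2006: Sunday
2007: Monday
2008: Tuesday (leap)
2009: Thursday
2010: Friday
2011: Saturday
2012: Sunday (leap)
2013: Tuesday
2014: Wednesday
2015: Thursday
2016: Friday (leap)
2016 begins on a Friday and is a leap year.

2016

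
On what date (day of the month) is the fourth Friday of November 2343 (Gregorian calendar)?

26

November 1, 2343 is a Monday, so the first Friday is the 5th.
The fourth Friday is 5 + 21 = 26.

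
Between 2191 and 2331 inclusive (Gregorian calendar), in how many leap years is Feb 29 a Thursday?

Leap years in 2191–2331: 33 of them.
Feb 29 weekday advances by 5 (mod 7) from one leap year to the next four years later (or differs when a century non-leap intervenes).
Leap-day weekdays: 2192:Wed 2196:Mon 2204:Wed 2208:Mon 2212:Sat 2216:Thu✓ 2220:Tue 2224:Sun 2228:Fri 2232:Wed 2236:Mon 2240:Sat 2244:Thu✓ …(7 more)… 2276:Tue 2280:Sun 2284:Fri 2288:Wed 2292:Mon 2296:Sat 2304:Mon 2308:Sat 2312:Thu✓ 2316:Tue 2320:Sun 2324:Fri 2328:Wed
Thursday: 2216, 2244, 2272, 2312 → 4.

4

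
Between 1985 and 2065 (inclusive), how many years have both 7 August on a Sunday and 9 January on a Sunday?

Check each year's weekday for 7 August and 9 January:
  1985: Wed/Wed  1986: Thu/Thu  1987: Fri/Fri  1988: Sun/Sat  1989: Mon/Mon  1990: Tue/Tue  1991: Wed/Wed  1992: Fri/Thu  1993: Sat/Sat  1994: Sun/Sun ✓  1995: Mon/Mon  1996: Wed/Tue  1997: Thu/Thu  1998: Fri/Fri  …(53 more)…  2052: Wed/Tue  2053: Thu/Thu  2054: Fri/Fri  2055: Sat/Sat  2056: Mon/Sun  2057: Tue/Tue  2058: Wed/Wed  2059: Thu/Thu  2060: Sat/Fri  2061: Sun/Sun ✓  2062: Mon/Mon  2063: Tue/Tue  2064: Thu/Wed  2065: Fri/Fri
Both conditions hold in: 1994, 2005, 2011, 2022, 2033, 2039, 2050, 2061 — 8.

8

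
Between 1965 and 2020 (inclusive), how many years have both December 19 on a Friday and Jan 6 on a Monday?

6

Check each year's weekday for December 19 and Jan 6:
  1965: Sun/Wed  1966: Mon/Thu  1967: Tue/Fri  1968: Thu/Sat  1969: Fri/Mon ✓  1970: Sat/Tue  1971: Sun/Wed  1972: Tue/Thu  1973: Wed/Sat  1974: Thu/Sun  1975: Fri/Mon ✓  1976: Sun/Tue  1977: Mon/Thu  1978: Tue/Fri  …(28 more)…  2007: Wed/Sat  2008: Fri/Sun  2009: Sat/Tue  2010: Sun/Wed  2011: Mon/Thu  2012: Wed/Fri  2013: Thu/Sun  2014: Fri/Mon ✓  2015: Sat/Tue  2016: Mon/Wed  2017: Tue/Fri  2018: Wed/Sat  2019: Thu/Sun  2020: Sat/Mon
Both conditions hold in: 1969, 1975, 1986, 1997, 2003, 2014 — 6.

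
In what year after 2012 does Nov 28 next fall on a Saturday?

From one year to the next, a fixed date's weekday advances by 1, or by 2 when a Feb 29 lies between the two dates.
2012: November 28 is Wednesday.
2013: Thursday (+1)
2014: Friday (+1)
2015: Saturday (+1)
Nov 28 falls on a Saturday in 2015.

2015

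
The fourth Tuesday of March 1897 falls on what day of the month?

March 1, 1897 is a Monday, so the first Tuesday is the 2nd.
The fourth Tuesday is 2 + 21 = 23.

23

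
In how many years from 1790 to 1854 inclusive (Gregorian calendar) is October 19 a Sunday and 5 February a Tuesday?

Check each year's weekday for October 19 and 5 February:
  1790: Tue/Fri  1791: Wed/Sat  1792: Fri/Sun  1793: Sat/Tue  1794: Sun/Wed  1795: Mon/Thu  1796: Wed/Fri  1797: Thu/Sun  1798: Fri/Mon  1799: Sat/Tue  1800: Sun/Wed  1801: Mon/Thu  1802: Tue/Fri  1803: Wed/Sat  …(37 more)…  1841: Tue/Fri  1842: Wed/Sat  1843: Thu/Sun  1844: Sat/Mon  1845: Sun/Wed  1846: Mon/Thu  1847: Tue/Fri  1848: Thu/Sat  1849: Fri/Mon  1850: Sat/Tue  1851: Sun/Wed  1852: Tue/Thu  1853: Wed/Sat  1854: Thu/Sun
Both conditions hold in: 1828 — 1.

1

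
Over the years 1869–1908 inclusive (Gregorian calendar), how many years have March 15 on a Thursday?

6

Track March 15's weekday year by year (advancing +1, or +2 across a Feb 29):
  1869: Mon  1870: Tue (+1)  1871: Wed (+1)  1872: Fri (+2)  1873: Sat (+1)
  1874: Sun (+1)  1875: Mon (+1)  1876: Wed (+2)  1877: Thu (+1) ✓  1878: Fri (+1)
  1879: Sat (+1)  1880: Mon (+2)  1881: Tue (+1)  1882: Wed (+1)  … (12 more years) …
  1895: Fri (+1)  1896: Sun (+2)  1897: Mon (+1)  1898: Tue (+1)  1899: Wed (+1)
  1900: Thu (+1) ✓  1901: Fri (+1)  1902: Sat (+1)  1903: Sun (+1)  1904: Tue (+2)
  1905: Wed (+1)  1906: Thu (+1) ✓  1907: Fri (+1)  1908: Sun (+2)
Thursday years: 1877, 1883, 1888, 1894, 1900, 1906 — 6 in total.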